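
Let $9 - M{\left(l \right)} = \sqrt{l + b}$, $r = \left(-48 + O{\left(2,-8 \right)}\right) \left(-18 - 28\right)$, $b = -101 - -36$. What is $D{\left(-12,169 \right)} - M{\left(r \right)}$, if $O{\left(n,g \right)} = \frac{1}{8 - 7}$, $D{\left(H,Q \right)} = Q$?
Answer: $160 + 3 \sqrt{233} \approx 205.79$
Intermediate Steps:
$b = -65$ ($b = -101 + 36 = -65$)
$O{\left(n,g \right)} = 1$ ($O{\left(n,g \right)} = 1^{-1} = 1$)
$r = 2162$ ($r = \left(-48 + 1\right) \left(-18 - 28\right) = \left(-47\right) \left(-46\right) = 2162$)
$M{\left(l \right)} = 9 - \sqrt{-65 + l}$ ($M{\left(l \right)} = 9 - \sqrt{l - 65} = 9 - \sqrt{-65 + l}$)
$D{\left(-12,169 \right)} - M{\left(r \right)} = 169 - \left(9 - \sqrt{-65 + 2162}\right) = 169 - \left(9 - \sqrt{2097}\right) = 169 - \left(9 - 3 \sqrt{233}\right) = 160 + 3 \sqrt{233}$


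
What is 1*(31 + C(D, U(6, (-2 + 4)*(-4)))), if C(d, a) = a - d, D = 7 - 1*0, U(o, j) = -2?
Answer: 22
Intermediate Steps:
D = 7 (D = 7 + 0 = 7)
1*(31 + C(D, U(6, (-2 + 4)*(-4)))) = 1*(31 + (-2 - 1*7)) = 1*(31 + (-2 - 7)) = 1*(31 - 9) = 1*22 = 22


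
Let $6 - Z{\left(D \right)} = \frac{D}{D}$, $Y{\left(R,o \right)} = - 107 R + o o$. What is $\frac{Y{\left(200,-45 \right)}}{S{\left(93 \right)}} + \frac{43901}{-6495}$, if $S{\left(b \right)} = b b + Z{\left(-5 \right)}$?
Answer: $- \frac{505759879}{56207730} \approx -8.998$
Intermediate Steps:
$Y{\left(R,o \right)} = o^{2} - 107 R$ ($Y{\left(R,o \right)} = - 107 R + o^{2} = o^{2} - 107 R$)
$Z{\left(D \right)} = 5$ ($Z{\left(D \right)} = 6 - \frac{D}{D} = 6 - 1 = 5$)
$S{\left(b \right)} = 5 + b^{2}$ ($S{\left(b \right)} = b b + 5 = b^{2} + 5 = 5 + b^{2}$)
$\frac{Y{\left(200,-45 \right)}}{S{\left(93 \right)}} + \frac{43901}{-6495} = \frac{\left(-45\right)^{2} - 21400}{5 + 93^{2}} + \frac{43901}{-6495} = \frac{2025 - 21400}{5 + 8649} + 43901 \left(- \frac{1}{6495}\right) = - \frac{19375}{8654} - \frac{43901}{6495} = - \frac{505759879}{56207730}$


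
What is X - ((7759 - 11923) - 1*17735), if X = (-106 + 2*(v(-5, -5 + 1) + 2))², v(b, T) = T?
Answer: 33999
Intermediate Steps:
X = 12100 (X = (-106 + 2*((-5 + 1) + 2))² = (-106 + 2*(-4 + 2))² = (-106 + 2*(-2))² = (-106 - 4)² = (-110)² = 12100)
X - ((7759 - 11923) - 1*17735) = 12100 - ((7759 - 11923) - 1*17735) = 12100 - (-4164 - 17735) = 12100 - 1*(-21899) = 12100 + 21899 = 33999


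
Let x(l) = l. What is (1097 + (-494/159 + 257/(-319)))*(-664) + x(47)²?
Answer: -36701769343/50721 ≈ -7.2360e+5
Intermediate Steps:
(1097 + (-494/159 + 257/(-319)))*(-664) + x(47)² = (1097 + (-494/159 + 257/(-319)))*(-664) + 47² = (1097 + (-494*1/159 + 257*(-1/319)))*(-664) + 2209 = (1097 + (-494/159 - 257/319))*(-664) + 2209 = (1097 - 198449/50721)*(-664) + 2209 = (55442488/50721)*(-664) + 2209 = -36813812032/50721 + 2209 = -36701769343/50721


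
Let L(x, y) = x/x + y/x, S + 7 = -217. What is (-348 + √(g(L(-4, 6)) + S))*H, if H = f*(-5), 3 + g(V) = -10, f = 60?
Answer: 104400 - 300*I*√237 ≈ 1.044e+5 - 4618.4*I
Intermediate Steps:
S = -224 (S = -7 - 217 = -224)
L(x, y) = 1 + y/x
g(V) = -13 (g(V) = -3 - 10 = -13)
H = -300 (H = 60*(-5) = -300)
(-348 + √(g(L(-4, 6)) + S))*H = (-348 + √(-13 - 224))*(-300) = (-348 + √(-237))*(-300) = (-348 + I*√237)*(-300) = 104400 - 300*I*√237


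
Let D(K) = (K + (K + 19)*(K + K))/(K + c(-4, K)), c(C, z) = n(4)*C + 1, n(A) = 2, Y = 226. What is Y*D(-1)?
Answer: 4181/4 ≈ 1045.3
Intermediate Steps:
c(C, z) = 1 + 2*C (c(C, z) = 2*C + 1 = 1 + 2*C)
D(K) = (K + 2*K*(19 + K))/(-7 + K) (D(K) = (K + (K + 19)*(K + K))/(K + (1 + 2*(-4))) = (K + (19 + K)*(2*K))/(K + (1 - 8)) = (K + 2*K*(19 + K))/(K - 7) = (K + 2*K*(19 + K))/(-7 + K))
Y*D(-1) = 226*(-(39 + 2*(-1))/(-7 - 1)) = 226*(-1*(39 - 2)/(-8)) = 226*(-1*(-1/8)*37) = 226*(37/8) = 4181/4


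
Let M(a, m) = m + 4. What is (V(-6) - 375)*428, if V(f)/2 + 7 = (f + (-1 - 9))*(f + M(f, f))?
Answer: -56924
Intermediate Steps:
M(a, m) = 4 + m
V(f) = -14 + 2*(-10 + f)*(4 + 2*f) (V(f) = -14 + 2*((f + (-1 - 9))*(f + (4 + f))) = -14 + 2*((f - 10)*(4 + 2*f)) = -14 + 2*((-10 + f)*(4 + 2*f)) = -14 + 2*(-10 + f)*(4 + 2*f))
(V(-6) - 375)*428 = ((-94 - 32*(-6) + 4*(-6)**2) - 375)*428 = ((-94 + 192 + 4*36) - 375)*428 = ((-94 + 192 + 144) - 375)*428 = (242 - 375)*428 = -133*428 = -56924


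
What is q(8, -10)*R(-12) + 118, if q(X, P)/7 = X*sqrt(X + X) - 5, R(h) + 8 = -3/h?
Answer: -5387/4 ≈ -1346.8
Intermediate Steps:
R(h) = -8 - 3/h
q(X, P) = -35 + 7*sqrt(2)*X**(3/2) (q(X, P) = 7*(X*sqrt(X + X) - 5) = 7*(X*sqrt(2*X) - 5) = 7*(X*(sqrt(2)*sqrt(X)) - 5) = 7*(sqrt(2)*X**(3/2) - 5) = 7*(-5 + sqrt(2)*X**(3/2)) = -35 + 7*sqrt(2)*X**(3/2))
q(8, -10)*R(-12) + 118 = (-35 + 7*sqrt(2)*8**(3/2))*(-8 - 3/(-12)) + 118 = (-35 + 7*sqrt(2)*(16*sqrt(2)))*(-8 - 3*(-1/12)) + 118 = (-35 + 224)*(-8 + 1/4) + 118 = 189*(-31/4) + 118 = -5859/4 + 118 = -5387/4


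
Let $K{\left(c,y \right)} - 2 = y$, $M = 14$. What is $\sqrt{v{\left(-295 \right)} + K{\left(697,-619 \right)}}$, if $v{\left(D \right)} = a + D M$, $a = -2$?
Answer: $i \sqrt{4749} \approx 68.913 i$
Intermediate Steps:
$K{\left(c,y \right)} = 2 + y$
$v{\left(D \right)} = -2 + 14 D$ ($v{\left(D \right)} = -2 + D 14 = -2 + 14 D$)
$\sqrt{v{\left(-295 \right)} + K{\left(697,-619 \right)}} = \sqrt{\left(-2 + 14 \left(-295\right)\right) + \left(2 - 619\right)} = \sqrt{\left(-2 - 4130\right) - 617} = \sqrt{-4132 - 617} = \sqrt{-4749} = i \sqrt{4749}$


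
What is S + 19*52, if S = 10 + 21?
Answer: 1019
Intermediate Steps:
S = 31
S + 19*52 = 31 + 19*52 = 31 + 988 = 1019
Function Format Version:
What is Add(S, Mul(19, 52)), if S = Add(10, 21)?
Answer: 1019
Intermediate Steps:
S = 31
Add(S, Mul(19, 52)) = Add(31, Mul(19, 52)) = Add(31, 988) = 1019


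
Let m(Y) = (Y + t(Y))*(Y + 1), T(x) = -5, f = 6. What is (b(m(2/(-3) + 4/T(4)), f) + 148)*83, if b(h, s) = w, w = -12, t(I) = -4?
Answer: 11288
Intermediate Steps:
m(Y) = (1 + Y)*(-4 + Y) (m(Y) = (Y - 4)*(Y + 1) = (-4 + Y)*(1 + Y) = (1 + Y)*(-4 + Y))
b(h, s) = -12
(b(m(2/(-3) + 4/T(4)), f) + 148)*83 = (-12 + 148)*83 = 136*83 = 11288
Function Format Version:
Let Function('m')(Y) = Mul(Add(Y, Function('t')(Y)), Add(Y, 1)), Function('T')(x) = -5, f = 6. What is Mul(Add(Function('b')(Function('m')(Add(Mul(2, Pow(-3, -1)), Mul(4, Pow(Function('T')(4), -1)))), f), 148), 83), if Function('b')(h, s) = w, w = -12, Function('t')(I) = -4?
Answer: 11288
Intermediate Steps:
Function('m')(Y) = Mul(Add(1, Y), Add(-4, Y)) (Function('m')(Y) = Mul(Add(Y, -4), Add(Y, 1)) = Mul(Add(-4, Y), Add(1, Y)) = Mul(Add(1, Y), Add(-4, Y)))
Function('b')(h, s) = -12
Mul(Add(Function('b')(Function('m')(Add(Mul(2, Pow(-3, -1)), Mul(4, Pow(Function('T')(4), -1)))), f), 148), 83) = Mul(Add(-12, 148), 83) = Mul(136, 83) = 11288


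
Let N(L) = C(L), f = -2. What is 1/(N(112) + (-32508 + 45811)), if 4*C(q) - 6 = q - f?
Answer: 1/13333 ≈ 7.5002e-5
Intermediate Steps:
C(q) = 2 + q/4 (C(q) = 3/2 + (q - 1*(-2))/4 = 3/2 + (q + 2)/4 = 3/2 + (2 + q)/4 = 3/2 + (1/2 + q/4) = 2 + q/4)
N(L) = 2 + L/4
1/(N(112) + (-32508 + 45811)) = 1/((2 + (1/4)*112) + (-32508 + 45811)) = 1/((2 + 28) + 13303) = 1/(30 + 13303) = 1/13333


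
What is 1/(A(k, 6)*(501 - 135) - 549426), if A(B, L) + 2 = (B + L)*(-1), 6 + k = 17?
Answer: -1/556380 ≈ -1.7973e-6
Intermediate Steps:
k = 11 (k = -6 + 17 = 11)
A(B, L) = -2 - B - L (A(B, L) = -2 + (B + L)*(-1) = -2 + (-B - L) = -2 - B - L)
1/(A(k, 6)*(501 - 135) - 549426) = 1/((-2 - 1*11 - 1*6)*(501 - 135) - 549426) = 1/((-2 - 11 - 6)*366 - 549426) = 1/(-19*366 - 549426) = 1/(-6954 - 549426) = 1/(-556380) = -1/556380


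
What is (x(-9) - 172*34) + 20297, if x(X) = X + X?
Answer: 14431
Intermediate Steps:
x(X) = 2*X
(x(-9) - 172*34) + 20297 = (2*(-9) - 172*34) + 20297 = (-18 - 5848) + 20297 = -5866 + 20297 = 14431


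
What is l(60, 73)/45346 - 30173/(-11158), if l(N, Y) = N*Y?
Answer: 101221207/36140762 ≈ 2.8008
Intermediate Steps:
l(60, 73)/45346 - 30173/(-11158) = (60*73)/45346 - 30173/(-11158) = 4380*(1/45346) - 30173*(-1/11158) = 2190/22673 + 30173/11158 = 101221207/36140762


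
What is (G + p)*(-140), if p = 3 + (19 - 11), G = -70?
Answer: 8260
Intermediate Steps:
p = 11 (p = 3 + 8 = 11)
(G + p)*(-140) = (-70 + 11)*(-140) = -59*(-140) = 8260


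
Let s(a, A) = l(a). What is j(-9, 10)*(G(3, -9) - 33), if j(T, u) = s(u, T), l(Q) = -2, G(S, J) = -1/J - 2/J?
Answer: 196/3 ≈ 65.333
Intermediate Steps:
G(S, J) = -3/J
s(a, A) = -2
j(T, u) = -2
j(-9, 10)*(G(3, -9) - 33) = -2*(-3/(-9) - 33) = -2*(-3*(-⅑) - 33) = -2*(⅓ - 33) = -2*(-98/3) = 196/3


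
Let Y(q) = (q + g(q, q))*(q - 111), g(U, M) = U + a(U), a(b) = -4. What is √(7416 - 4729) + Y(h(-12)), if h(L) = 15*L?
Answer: 105924 + √2687 ≈ 1.0598e+5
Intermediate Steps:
g(U, M) = -4 + U (g(U, M) = U - 4 = -4 + U)
Y(q) = (-111 + q)*(-4 + 2*q) (Y(q) = (q + (-4 + q))*(q - 111) = (-4 + 2*q)*(-111 + q) = (-111 + q)*(-4 + 2*q))
√(7416 - 4729) + Y(h(-12)) = √(7416 - 4729) + (444 - 3390*(-12) + 2*(15*(-12))²) = √2687 + (444 - 226*(-180) + 2*(-180)²) = √2687 + (444 + 40680 + 2*32400) = √2687 + (444 + 40680 + 64800) = √2687 + 105924 = 105924 + √2687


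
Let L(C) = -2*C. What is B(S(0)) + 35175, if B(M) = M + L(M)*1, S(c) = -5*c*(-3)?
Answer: 35175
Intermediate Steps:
S(c) = 15*c
B(M) = -M (B(M) = M - 2*M*1 = M - 2*M = -M)
B(S(0)) + 35175 = -15*0 + 35175 = -1*0 + 35175 = 0 + 35175 = 35175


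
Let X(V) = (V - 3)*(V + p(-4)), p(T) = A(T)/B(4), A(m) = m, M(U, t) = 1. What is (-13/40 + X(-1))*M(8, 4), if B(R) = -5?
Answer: 19/40 ≈ 0.47500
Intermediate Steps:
p(T) = -T/5 (p(T) = T/(-5) = T*(-⅕) = -T/5)
X(V) = (-3 + V)*(⅘ + V) (X(V) = (V - 3)*(V - ⅕*(-4)) = (-3 + V)*(V + ⅘) = (-3 + V)*(⅘ + V))
(-13/40 + X(-1))*M(8, 4) = (-13/40 + (-12/5 + (-1)² - 11/5*(-1)))*1 = (-13*1/40 + (-12/5 + 1 + 11/5))*1 = (-13/40 + ⅘)*1 = (19/40)*1 = 19/40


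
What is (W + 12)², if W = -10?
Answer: 4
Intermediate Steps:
(W + 12)² = (-10 + 12)² = 2² = 4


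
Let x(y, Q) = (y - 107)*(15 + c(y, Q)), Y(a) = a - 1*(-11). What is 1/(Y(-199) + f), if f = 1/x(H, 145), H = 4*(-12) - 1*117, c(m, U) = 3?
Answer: -4896/920449 ≈ -0.0053191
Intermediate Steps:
Y(a) = 11 + a (Y(a) = a + 11 = 11 + a)
H = -165 (H = -48 - 117 = -165)
x(y, Q) = -1926 + 18*y (x(y, Q) = (y - 107)*(15 + 3) = (-107 + y)*18 = -1926 + 18*y)
f = -1/4896 (f = 1/(-1926 + 18*(-165)) = 1/(-1926 - 2970) = 1/(-4896) = -1/4896 ≈ -0.00020425)
1/(Y(-199) + f) = 1/((11 - 199) - 1/4896) = 1/(-188 - 1/4896) = 1/(-920449/4896) = -4896/920449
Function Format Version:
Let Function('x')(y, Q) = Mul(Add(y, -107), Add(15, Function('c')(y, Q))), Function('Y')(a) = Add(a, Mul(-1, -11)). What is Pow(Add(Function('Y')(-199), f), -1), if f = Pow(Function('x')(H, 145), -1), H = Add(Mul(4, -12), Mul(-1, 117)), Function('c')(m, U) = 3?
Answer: Rational(-4896, 920449) ≈ -0.0053191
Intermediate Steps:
Function('Y')(a) = Add(11, a) (Function('Y')(a) = Add(a, 11) = Add(11, a))
H = -165 (H = Add(-48, -117) = -165)
Function('x')(y, Q) = Add(-1926, Mul(18, y)) (Function('x')(y, Q) = Mul(Add(y, -107), Add(15, 3)) = Mul(Add(-107, y), 18) = Add(-1926, Mul(18, y)))
f = Rational(-1, 4896) (f = Pow(Add(-1926, Mul(18, -165)), -1) = Pow(Add(-1926, -2970), -1) = Pow(-4896, -1) = Rational(-1, 4896) ≈ -0.00020425)
Pow(Add(Function('Y')(-199), f), -1) = Pow(Add(Add(11, -199), Rational(-1, 4896)), -1) = Pow(Add(-188, Rational(-1, 4896)), -1) = Pow(Rational(-920449, 4896), -1) = Rational(-4896, 920449)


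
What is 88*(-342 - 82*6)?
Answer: -73392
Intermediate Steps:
88*(-342 - 82*6) = 88*(-342 - 492) = 88*(-834) = -73392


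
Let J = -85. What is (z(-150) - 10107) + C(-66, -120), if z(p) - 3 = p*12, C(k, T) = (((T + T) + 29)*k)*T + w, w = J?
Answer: -1683109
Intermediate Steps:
w = -85
C(k, T) = -85 + T*k*(29 + 2*T) (C(k, T) = (((T + T) + 29)*k)*T - 85 = ((2*T + 29)*k)*T - 85 = ((29 + 2*T)*k)*T - 85 = (k*(29 + 2*T))*T - 85 = T*k*(29 + 2*T) - 85 = -85 + T*k*(29 + 2*T))
z(p) = 3 + 12*p (z(p) = 3 + p*12 = 3 + 12*p)
(z(-150) - 10107) + C(-66, -120) = ((3 + 12*(-150)) - 10107) + (-85 + 2*(-66)*(-120)² + 29*(-120)*(-66)) = ((3 - 1800) - 10107) + (-85 + 2*(-66)*14400 + 229680) = (-1797 - 10107) + (-85 - 1900800 + 229680) = -11904 - 1671205 = -1683109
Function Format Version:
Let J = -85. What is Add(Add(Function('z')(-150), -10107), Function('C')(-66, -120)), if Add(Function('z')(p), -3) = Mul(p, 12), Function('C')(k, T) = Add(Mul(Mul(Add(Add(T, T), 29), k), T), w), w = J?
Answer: -1683109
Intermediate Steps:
w = -85
Function('C')(k, T) = Add(-85, Mul(T, k, Add(29, Mul(2, T)))) (Function('C')(k, T) = Add(Mul(Mul(Add(Add(T, T), 29), k), T), -85) = Add(Mul(Mul(Add(Mul(2, T), 29), k), T), -85) = Add(Mul(Mul(Add(29, Mul(2, T)), k), T), -85) = Add(Mul(Mul(k, Add(29, Mul(2, T))), T), -85) = Add(Mul(T, k, Add(29, Mul(2, T))), -85) = Add(-85, Mul(T, k, Add(29, Mul(2, T)))))
Function('z')(p) = Add(3, Mul(12, p)) (Function('z')(p) = Add(3, Mul(p, 12)) = Add(3, Mul(12, p)))
Add(Add(Function('z')(-150), -10107), Function('C')(-66, -120)) = Add(Add(Add(3, Mul(12, -150)), -10107), Add(-85, Mul(2, -66, Pow(-120, 2)), Mul(29, -120, -66))) = Add(Add(Add(3, -1800), -10107), Add(-85, Mul(2, -66, 14400), 229680)) = Add(Add(-1797, -10107), Add(-85, -1900800, 229680)) = Add(-11904, -1671205) = -1683109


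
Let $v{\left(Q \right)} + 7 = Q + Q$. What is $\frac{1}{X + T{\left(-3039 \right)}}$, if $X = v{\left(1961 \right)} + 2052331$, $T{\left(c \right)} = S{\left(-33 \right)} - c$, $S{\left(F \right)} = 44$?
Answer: $\frac{1}{2059329} \approx 4.8559 \cdot 10^{-7}$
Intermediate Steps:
$v{\left(Q \right)} = -7 + 2 Q$ ($v{\left(Q \right)} = -7 + \left(Q + Q\right) = -7 + 2 Q$)
$T{\left(c \right)} = 44 - c$
$X = 2056246$ ($X = \left(-7 + 2 \cdot 1961\right) + 2052331 = \left(-7 + 3922\right) + 2052331 = 3915 + 2052331 = 2056246$)
$\frac{1}{X + T{\left(-3039 \right)}} = \frac{1}{2056246 + \left(44 - -3039\right)} = \frac{1}{2056246 + \left(44 + 3039\right)} = \frac{1}{2056246 + 3083} = \frac{1}{2059329}$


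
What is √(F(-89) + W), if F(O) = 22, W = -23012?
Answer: 11*I*√190 ≈ 151.62*I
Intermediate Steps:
√(F(-89) + W) = √(22 - 23012) = √(-22990) = 11*I*√190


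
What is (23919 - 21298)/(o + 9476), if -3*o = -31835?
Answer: 7863/60263 ≈ 0.13048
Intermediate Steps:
o = 31835/3 (o = -⅓*(-31835) = 31835/3 ≈ 10612.)
(23919 - 21298)/(o + 9476) = (23919 - 21298)/(31835/3 + 9476) = 2621/(60263/3) = 2621*(3/60263) = 7863/60263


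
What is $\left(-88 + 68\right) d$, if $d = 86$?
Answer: $-1720$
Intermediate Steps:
$\left(-88 + 68\right) d = \left(-88 + 68\right) 86 = \left(-20\right) 86 = -1720$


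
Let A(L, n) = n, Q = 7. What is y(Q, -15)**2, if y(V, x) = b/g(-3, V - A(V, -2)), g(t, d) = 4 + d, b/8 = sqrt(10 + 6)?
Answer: 1024/169 ≈ 6.0592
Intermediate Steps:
b = 32 (b = 8*sqrt(10 + 6) = 8*sqrt(16) = 8*4 = 32)
y(V, x) = 32/(6 + V) (y(V, x) = 32/(4 + (V - 1*(-2))) = 32/(4 + (V + 2)) = 32/(4 + (2 + V)) = 32/(6 + V))
y(Q, -15)**2 = (32/(6 + 7))**2 = (32/13)**2 = 1024/169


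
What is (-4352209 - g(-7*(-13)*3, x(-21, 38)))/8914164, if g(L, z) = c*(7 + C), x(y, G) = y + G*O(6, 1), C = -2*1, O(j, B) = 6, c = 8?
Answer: -4352249/8914164 ≈ -0.48824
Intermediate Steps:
C = -2
x(y, G) = y + 6*G (x(y, G) = y + G*6 = y + 6*G)
g(L, z) = 40 (g(L, z) = 8*(7 - 2) = 8*5 = 40)
(-4352209 - g(-7*(-13)*3, x(-21, 38)))/8914164 = (-4352209 - 1*40)/8914164 = (-4352209 - 40)*(1/8914164) = -4352249*1/8914164 = -4352249/8914164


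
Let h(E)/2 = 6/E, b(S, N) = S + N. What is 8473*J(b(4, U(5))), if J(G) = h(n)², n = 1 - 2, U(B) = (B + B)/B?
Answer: 1220112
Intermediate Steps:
U(B) = 2 (U(B) = (2*B)/B = 2)
b(S, N) = N + S
n = -1
h(E) = 12/E (h(E) = 2*(6/E) = 12/E)
J(G) = 144 (J(G) = (12/(-1))² = (12*(-1))² = (-12)² = 144)
8473*J(b(4, U(5))) = 8473*144 = 1220112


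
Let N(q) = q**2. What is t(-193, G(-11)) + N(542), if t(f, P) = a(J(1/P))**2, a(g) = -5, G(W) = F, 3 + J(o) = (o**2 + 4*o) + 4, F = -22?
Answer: 293789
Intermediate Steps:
J(o) = 1 + o**2 + 4*o (J(o) = -3 + ((o**2 + 4*o) + 4) = -3 + (4 + o**2 + 4*o) = 1 + o**2 + 4*o)
G(W) = -22
t(f, P) = 25 (t(f, P) = (-5)**2 = 25)
t(-193, G(-11)) + N(542) = 25 + 542**2 = 25 + 293764 = 293789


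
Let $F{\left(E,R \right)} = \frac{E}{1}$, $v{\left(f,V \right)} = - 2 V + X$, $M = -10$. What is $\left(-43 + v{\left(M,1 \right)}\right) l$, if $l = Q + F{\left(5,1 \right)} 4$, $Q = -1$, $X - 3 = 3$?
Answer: $-741$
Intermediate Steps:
$X = 6$ ($X = 3 + 3 = 6$)
$v{\left(f,V \right)} = 6 - 2 V$ ($v{\left(f,V \right)} = - 2 V + 6 = 6 - 2 V$)
$F{\left(E,R \right)} = E$ ($F{\left(E,R \right)} = E 1 = E$)
$l = 19$ ($l = -1 + 5 \cdot 4 = -1 + 20 = 19$)
$\left(-43 + v{\left(M,1 \right)}\right) l = \left(-43 + \left(6 - 2\right)\right) 19 = \left(-43 + 4\right) 19 = \left(-39\right) 19 = -741$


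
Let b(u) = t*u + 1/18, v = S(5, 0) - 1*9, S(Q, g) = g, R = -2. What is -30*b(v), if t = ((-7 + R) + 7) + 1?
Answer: -815/3 ≈ -271.67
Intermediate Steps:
t = -1 (t = ((-7 - 2) + 7) + 1 = (-9 + 7) + 1 = -2 + 1 = -1)
v = -9 (v = 0 - 1*9 = 0 - 9 = -9)
b(u) = 1/18 - u (b(u) = -u + 1/18 = 1/18 - u)
-30*b(v) = -30*(1/18 - 1*(-9)) = -30*(1/18 + 9) = -30*163/18 = -815/3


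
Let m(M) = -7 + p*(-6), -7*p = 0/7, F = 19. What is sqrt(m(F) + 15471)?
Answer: 2*sqrt(3866) ≈ 124.35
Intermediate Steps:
p = 0 (p = -0/7 = -1/7*0 = 0)
m(M) = -7 (m(M) = -7 + 0*(-6) = -7 + 0 = -7)
sqrt(m(F) + 15471) = sqrt(-7 + 15471) = sqrt(15464) = 2*sqrt(3866)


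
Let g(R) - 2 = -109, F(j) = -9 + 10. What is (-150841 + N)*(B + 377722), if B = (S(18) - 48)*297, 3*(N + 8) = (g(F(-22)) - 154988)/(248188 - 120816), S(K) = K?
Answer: -5314762705498537/95529 ≈ -5.5635e+10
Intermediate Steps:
F(j) = 1
g(R) = -107 (g(R) = 2 - 109 = -107)
N = -3212023/382116 (N = -8 + ((-107 - 154988)/(248188 - 120816))/3 = -8 + (-155095/127372)/3 = -8 + (-155095*1/127372)/3 = -8 + (1/3)*(-155095/127372) = -8 - 155095/382116 = -3212023/382116 ≈ -8.4059)
B = -8910 (B = (18 - 48)*297 = -30*297 = -8910)
(-150841 + N)*(B + 377722) = (-150841 - 3212023/382116)*(-8910 + 377722) = -57641971579/382116*368812 = -5314762705498537/95529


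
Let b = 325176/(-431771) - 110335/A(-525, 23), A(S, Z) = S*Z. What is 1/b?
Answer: 1042726965/8742590617 ≈ 0.11927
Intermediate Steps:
b = 8742590617/1042726965 (b = 325176/(-431771) - 110335/((-525*23)) = 325176*(-1/431771) - 110335/(-12075) = -325176/431771 - 110335*(-1/12075) = -325176/431771 + 22067/2415 = 8742590617/1042726965 ≈ 8.3844)
1/b = 1/(8742590617/1042726965) = 1042726965/8742590617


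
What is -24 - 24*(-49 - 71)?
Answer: 2856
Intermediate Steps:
-24 - 24*(-49 - 71) = -24 - 24*(-120) = -24 + 2880 = 2856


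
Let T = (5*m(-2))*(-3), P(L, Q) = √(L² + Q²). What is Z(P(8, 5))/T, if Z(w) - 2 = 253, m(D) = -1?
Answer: 17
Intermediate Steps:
Z(w) = 255 (Z(w) = 2 + 253 = 255)
T = 15 (T = (5*(-1))*(-3) = -5*(-3) = 15)
Z(P(8, 5))/T = 255/15 = 255*(1/15) = 17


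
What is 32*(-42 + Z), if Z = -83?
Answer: -4000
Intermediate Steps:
32*(-42 + Z) = 32*(-42 - 83) = 32*(-125) = -4000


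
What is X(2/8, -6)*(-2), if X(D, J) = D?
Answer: -½ ≈ -0.50000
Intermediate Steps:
X(2/8, -6)*(-2) = (2/8)*(-2) = (2*(⅛))*(-2) = (¼)*(-2) = -½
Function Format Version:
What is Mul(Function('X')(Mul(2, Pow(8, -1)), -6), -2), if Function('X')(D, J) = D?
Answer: Rational(-1, 2) ≈ -0.50000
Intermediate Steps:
Mul(Function('X')(Mul(2, Pow(8, -1)), -6), -2) = Mul(Mul(2, Pow(8, -1)), -2) = Mul(Mul(2, Rational(1, 8)), -2) = Mul(Rational(1, 4), -2) = Rational(-1, 2)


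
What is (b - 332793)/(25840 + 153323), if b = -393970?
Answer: -726763/179163 ≈ -4.0564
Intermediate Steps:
(b - 332793)/(25840 + 153323) = (-393970 - 332793)/(25840 + 153323) = -726763/179163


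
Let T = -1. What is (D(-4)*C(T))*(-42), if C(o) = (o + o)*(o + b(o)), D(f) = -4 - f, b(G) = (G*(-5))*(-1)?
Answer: 0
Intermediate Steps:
b(G) = 5*G (b(G) = -5*G*(-1) = 5*G)
C(o) = 12*o² (C(o) = (o + o)*(o + 5*o) = (2*o)*(6*o) = 12*o²)
(D(-4)*C(T))*(-42) = ((-4 - 1*(-4))*(12*(-1)²))*(-42) = ((-4 + 4)*(12*1))*(-42) = (0*12)*(-42) = 0*(-42) = 0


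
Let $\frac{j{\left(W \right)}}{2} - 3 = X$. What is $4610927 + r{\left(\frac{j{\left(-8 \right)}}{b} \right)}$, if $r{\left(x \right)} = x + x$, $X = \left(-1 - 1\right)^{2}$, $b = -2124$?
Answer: $\frac{2448402230}{531} \approx 4.6109 \cdot 10^{6}$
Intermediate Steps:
$X = 4$ ($X = \left(-2\right)^{2} = 4$)
$j{\left(W \right)} = 14$ ($j{\left(W \right)} = 6 + 2 \cdot 4 = 6 + 8 = 14$)
$r{\left(x \right)} = 2 x$
$4610927 + r{\left(\frac{j{\left(-8 \right)}}{b} \right)} = 4610927 + 2 \frac{14}{-2124} = 4610927 + 2 \cdot 14 \left(- \frac{1}{2124}\right) = 4610927 + 2 \left(- \frac{7}{1062}\right) = 4610927 - \frac{7}{531} = \frac{2448402230}{531}$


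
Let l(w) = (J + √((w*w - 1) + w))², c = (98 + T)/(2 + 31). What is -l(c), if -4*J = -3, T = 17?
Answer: -264697/17424 - √15931/22 ≈ -20.929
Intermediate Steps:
J = ¾ (J = -¼*(-3) = ¾ ≈ 0.75000)
c = 115/33 (c = (98 + 17)/(2 + 31) = 115/33 ≈ 3.4848)
l(w) = (¾ + √(-1 + w + w²))² (l(w) = (¾ + √((w*w - 1) + w))² = (¾ + √((w² - 1) + w))² = (¾ + √((-1 + w²) + w))² = (¾ + √(-1 + w + w²))²)
-l(c) = -(3 + 4*√(-1 + 115/33 + (115/33)²))²/16 = -(3 + 4*√(-1 + 115/33 + 13225/1089))²/16 = -(3 + 4*√(15931/1089))²/16 = -(3 + 4*(√15931/33))²/16 = -(3 + 4*√15931/33)²/16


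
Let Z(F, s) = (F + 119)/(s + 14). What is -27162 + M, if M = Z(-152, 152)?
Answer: -4508925/166 ≈ -27162.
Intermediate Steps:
Z(F, s) = (119 + F)/(14 + s)
M = -33/166 (M = (119 - 152)/(14 + 152) = -33/166 ≈ -0.19880)
-27162 + M = -27162 - 33/166 = -4508925/166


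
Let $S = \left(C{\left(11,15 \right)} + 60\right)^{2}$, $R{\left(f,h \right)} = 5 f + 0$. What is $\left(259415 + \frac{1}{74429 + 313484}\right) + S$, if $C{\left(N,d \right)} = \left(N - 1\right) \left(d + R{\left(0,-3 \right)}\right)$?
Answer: $\frac{117737414196}{387913} \approx 3.0352 \cdot 10^{5}$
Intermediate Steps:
$R{\left(f,h \right)} = 5 f$
$C{\left(N,d \right)} = d \left(-1 + N\right)$ ($C{\left(N,d \right)} = \left(N - 1\right) \left(d + 5 \cdot 0\right) = \left(-1 + N\right) \left(d + 0\right) = \left(-1 + N\right) d = d \left(-1 + N\right)$)
$S = 44100$ ($S = \left(15 \left(-1 + 11\right) + 60\right)^{2} = \left(15 \cdot 10 + 60\right)^{2} = \left(150 + 60\right)^{2} = 210^{2} = 44100$)
$\left(259415 + \frac{1}{74429 + 313484}\right) + S = \left(259415 + \frac{1}{74429 + 313484}\right) + 44100 = \left(259415 + \frac{1}{387913}\right) + 44100 = \frac{100630450896}{387913} + 44100 = \frac{117737414196}{387913}$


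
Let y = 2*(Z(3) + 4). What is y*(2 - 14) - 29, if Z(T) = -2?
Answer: -77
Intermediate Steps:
y = 4 (y = 2*(-2 + 4) = 2*2 = 4)
y*(2 - 14) - 29 = 4*(2 - 14) - 29 = 4*(-12) - 29 = -48 - 29 = -77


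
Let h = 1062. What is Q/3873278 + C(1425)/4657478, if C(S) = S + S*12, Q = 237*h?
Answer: 622005871341/9019853536442 ≈ 0.068960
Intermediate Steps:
Q = 251694 (Q = 237*1062 = 251694)
C(S) = 13*S (C(S) = S + 12*S = 13*S)
Q/3873278 + C(1425)/4657478 = 251694/3873278 + (13*1425)/4657478 = 251694*(1/3873278) + 18525*(1/4657478) = 125847/1936639 + 18525/4657478 = 622005871341/9019853536442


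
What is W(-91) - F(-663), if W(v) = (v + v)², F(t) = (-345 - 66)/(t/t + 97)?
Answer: 3246563/98 ≈ 33128.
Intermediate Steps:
F(t) = -411/98 (F(t) = -411/(1 + 97) = -411/98)
W(v) = 4*v² (W(v) = (2*v)² = 4*v²)
W(-91) - F(-663) = 4*(-91)² - 1*(-411/98) = 4*8281 + 411/98 = 33124 + 411/98 = 3246563/98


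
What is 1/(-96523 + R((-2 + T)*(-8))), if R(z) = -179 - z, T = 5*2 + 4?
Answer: -1/96606 ≈ -1.0351e-5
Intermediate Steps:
T = 14 (T = 10 + 4 = 14)
1/(-96523 + R((-2 + T)*(-8))) = 1/(-96523 + (-179 - (-2 + 14)*(-8))) = 1/(-96523 + (-179 - 12*(-8))) = 1/(-96523 + (-179 - 1*(-96))) = 1/(-96523 + (-179 + 96)) = 1/(-96523 - 83) = 1/(-96606) = -1/96606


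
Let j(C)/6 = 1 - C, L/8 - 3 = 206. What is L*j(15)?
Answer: -140448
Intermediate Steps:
L = 1672 (L = 24 + 8*206 = 24 + 1648 = 1672)
j(C) = 6 - 6*C (j(C) = 6*(1 - C) = 6 - 6*C)
L*j(15) = 1672*(6 - 6*15) = 1672*(6 - 90) = 1672*(-84) = -140448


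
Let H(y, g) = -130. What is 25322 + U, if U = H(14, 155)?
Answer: 25192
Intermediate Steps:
U = -130
25322 + U = 25322 - 130 = 25192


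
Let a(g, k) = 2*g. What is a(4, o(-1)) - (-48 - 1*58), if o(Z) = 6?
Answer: 114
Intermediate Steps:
a(4, o(-1)) - (-48 - 1*58) = 2*4 - (-48 - 1*58) = 8 - (-48 - 58) = 8 - 1*(-106) = 8 + 106 = 114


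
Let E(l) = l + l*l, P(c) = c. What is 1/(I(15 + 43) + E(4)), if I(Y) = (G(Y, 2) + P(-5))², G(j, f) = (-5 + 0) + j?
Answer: 1/2324 ≈ 0.00043029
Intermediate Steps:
G(j, f) = -5 + j
E(l) = l + l²
I(Y) = (-10 + Y)² (I(Y) = ((-5 + Y) - 5)² = (-10 + Y)²)
1/(I(15 + 43) + E(4)) = 1/((-10 + (15 + 43))² + 4*(1 + 4)) = 1/((-10 + 58)² + 4*5) = 1/(48² + 20) = 1/(2304 + 20) = 1/2324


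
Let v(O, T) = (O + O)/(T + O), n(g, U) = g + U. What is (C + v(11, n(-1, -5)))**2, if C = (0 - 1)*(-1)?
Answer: 729/25 ≈ 29.160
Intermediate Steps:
n(g, U) = U + g
v(O, T) = 2*O/(O + T) (v(O, T) = (2*O)/(O + T) = 2*O/(O + T))
C = 1 (C = -1*(-1) = 1)
(C + v(11, n(-1, -5)))**2 = (1 + 2*11/(11 + (-5 - 1)))**2 = (1 + 2*11/(11 - 6))**2 = (1 + 2*11/5)**2 = (1 + 2*11*(1/5))**2 = (1 + 22/5)**2 = (27/5)**2 = 729/25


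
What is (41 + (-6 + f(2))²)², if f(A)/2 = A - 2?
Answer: 5929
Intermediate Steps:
f(A) = -4 + 2*A (f(A) = 2*(A - 2) = 2*(-2 + A) = -4 + 2*A)
(41 + (-6 + f(2))²)² = (41 + (-6 + (-4 + 2*2))²)² = (41 + (-6 + (-4 + 4))²)² = (41 + (-6 + 0)²)² = (41 + (-6)²)² = (41 + 36)² = 77² = 5929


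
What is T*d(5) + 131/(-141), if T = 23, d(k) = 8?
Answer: 25813/141 ≈ 183.07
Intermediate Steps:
T*d(5) + 131/(-141) = 23*8 + 131/(-141) = 184 + 131*(-1/141) = 184 - 131/141 = 25813/141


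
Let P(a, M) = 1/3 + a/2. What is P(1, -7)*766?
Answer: 1915/3 ≈ 638.33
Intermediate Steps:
P(a, M) = ⅓ + a/2 (P(a, M) = 1*(⅓) + a*(½) = ⅓ + a/2)
P(1, -7)*766 = (⅓ + (½)*1)*766 = (⅓ + ½)*766 = (⅚)*766 = 1915/3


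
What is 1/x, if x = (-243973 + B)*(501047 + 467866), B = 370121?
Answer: 1/122226437124 ≈ 8.1815e-12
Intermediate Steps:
x = 122226437124 (x = (-243973 + 370121)*(501047 + 467866) = 126148*968913 = 122226437124)
1/x = 1/122226437124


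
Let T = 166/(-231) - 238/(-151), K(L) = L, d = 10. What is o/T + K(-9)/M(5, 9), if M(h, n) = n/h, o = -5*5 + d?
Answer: -672775/29912 ≈ -22.492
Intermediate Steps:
o = -15 (o = -5*5 + 10 = -25 + 10 = -15)
T = 29912/34881 (T = 166*(-1/231) - 238*(-1/151) = -166/231 + 238/151 = 29912/34881 ≈ 0.85754)
o/T + K(-9)/M(5, 9) = -15/29912/34881 - 9/(9/5) = -15*34881/29912 - 9/(9*(⅕)) = -523215/29912 - 9/9/5 = -523215/29912 - 9*5/9 = -523215/29912 - 5 = -672775/29912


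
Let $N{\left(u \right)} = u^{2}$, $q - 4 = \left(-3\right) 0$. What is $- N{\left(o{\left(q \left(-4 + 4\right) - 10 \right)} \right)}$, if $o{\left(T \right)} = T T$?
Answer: $-10000$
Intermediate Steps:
$q = 4$ ($q = 4 - 0 = 4 + 0 = 4$)
$o{\left(T \right)} = T^{2}$
$- N{\left(o{\left(q \left(-4 + 4\right) - 10 \right)} \right)} = - \left(\left(4 \left(-4 + 4\right) - 10\right)^{2}\right)^{2} = - \left(\left(4 \cdot 0 - 10\right)^{2}\right)^{2} = - \left(\left(0 - 10\right)^{2}\right)^{2} = - \left(\left(-10\right)^{2}\right)^{2} = - 100^{2} = \left(-1\right) 10000 = -10000$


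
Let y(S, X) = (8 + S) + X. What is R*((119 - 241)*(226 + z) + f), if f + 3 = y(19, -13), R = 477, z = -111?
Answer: -6687063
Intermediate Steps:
y(S, X) = 8 + S + X
f = 11 (f = -3 + (8 + 19 - 13) = -3 + 14 = 11)
R*((119 - 241)*(226 + z) + f) = 477*((119 - 241)*(226 - 111) + 11) = 477*(-122*115 + 11) = 477*(-14030 + 11) = 477*(-14019) = -6687063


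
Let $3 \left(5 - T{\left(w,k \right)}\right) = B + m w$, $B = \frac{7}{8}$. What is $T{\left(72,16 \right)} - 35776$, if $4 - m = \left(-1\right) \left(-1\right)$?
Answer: $- \frac{860239}{24} \approx -35843.0$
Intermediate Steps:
$B = \frac{7}{8}$ ($B = 7 \cdot \frac{1}{8} = \frac{7}{8} \approx 0.875$)
$m = 3$ ($m = 4 - \left(-1\right) \left(-1\right) = 4 - 1 = 3$)
$T{\left(w,k \right)} = \frac{113}{24} - w$ ($T{\left(w,k \right)} = 5 - \frac{\frac{7}{8} + 3 w}{3} = 5 - \left(\frac{7}{24} + w\right) = \frac{113}{24} - w$)
$T{\left(72,16 \right)} - 35776 = \left(\frac{113}{24} - 72\right) - 35776 = - \frac{1615}{24} - 35776 = - \frac{860239}{24}$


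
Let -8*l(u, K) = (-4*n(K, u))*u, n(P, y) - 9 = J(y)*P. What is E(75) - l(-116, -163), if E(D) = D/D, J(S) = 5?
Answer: -46747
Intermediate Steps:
E(D) = 1
n(P, y) = 9 + 5*P
l(u, K) = -u*(-36 - 20*K)/8 (l(u, K) = -(-4*(9 + 5*K))*u/8 = -(-36 - 20*K)*u/8 = -u*(-36 - 20*K)/8)
E(75) - l(-116, -163) = 1 - (-116)*(9 + 5*(-163))/2 = 1 - (-116)*(9 - 815)/2 = 1 - (-116)*(-806)/2 = 1 - 1*46748 = 1 - 46748 = -46747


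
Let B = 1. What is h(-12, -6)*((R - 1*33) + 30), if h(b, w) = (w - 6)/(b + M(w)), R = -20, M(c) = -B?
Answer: -276/13 ≈ -21.231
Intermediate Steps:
M(c) = -1 (M(c) = -1*1 = -1)
h(b, w) = (-6 + w)/(-1 + b) (h(b, w) = (w - 6)/(b - 1) = (-6 + w)/(-1 + b))
h(-12, -6)*((R - 1*33) + 30) = ((-6 - 6)/(-1 - 12))*((-20 - 1*33) + 30) = (-12/(-13))*((-20 - 33) + 30) = (-1/13*(-12))*(-53 + 30) = (12/13)*(-23) = -276/13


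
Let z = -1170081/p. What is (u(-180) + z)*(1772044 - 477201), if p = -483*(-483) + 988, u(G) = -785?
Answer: -239646338998418/234277 ≈ -1.0229e+9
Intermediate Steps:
p = 234277 (p = 233289 + 988 = 234277)
z = -1170081/234277 ≈ -4.9944
(u(-180) + z)*(1772044 - 477201) = (-785 - 1170081/234277)*(1772044 - 477201) = -185077526/234277*1294843 = -239646338998418/234277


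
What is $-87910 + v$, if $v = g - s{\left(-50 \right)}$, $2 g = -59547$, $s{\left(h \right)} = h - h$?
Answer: $- \frac{235367}{2} \approx -1.1768 \cdot 10^{5}$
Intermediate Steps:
$s{\left(h \right)} = 0$
$g = - \frac{59547}{2}$ ($g = \frac{1}{2} \left(-59547\right) = - \frac{59547}{2} \approx -29774.0$)
$v = - \frac{59547}{2}$ ($v = - \frac{59547}{2} - 0 = - \frac{59547}{2} + 0 = - \frac{59547}{2} \approx -29774.0$)
$-87910 + v = -87910 - \frac{59547}{2} = - \frac{235367}{2}$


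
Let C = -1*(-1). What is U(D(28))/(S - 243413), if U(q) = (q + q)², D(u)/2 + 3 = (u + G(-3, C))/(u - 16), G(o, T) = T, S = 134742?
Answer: -49/978039 ≈ -5.0100e-5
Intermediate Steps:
C = 1
D(u) = -6 + 2*(1 + u)/(-16 + u) (D(u) = -6 + 2*((u + 1)/(u - 16)) = -6 + 2*((1 + u)/(-16 + u)) = -6 + 2*(1 + u)/(-16 + u))
U(q) = 4*q² (U(q) = (2*q)² = 4*q²)
U(D(28))/(S - 243413) = (4*(2*(49 - 2*28)/(-16 + 28))²)/(134742 - 243413) = (4*(2*(49 - 56)/12)²)/(-108671) = (4*(2*(1/12)*(-7))²)*(-1/108671) = (4*(-7/6)²)*(-1/108671) = (4*(49/36))*(-1/108671) = (49/9)*(-1/108671) = -49/978039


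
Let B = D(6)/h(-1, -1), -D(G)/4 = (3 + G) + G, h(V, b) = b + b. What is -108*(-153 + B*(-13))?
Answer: 58644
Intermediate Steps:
h(V, b) = 2*b
D(G) = -12 - 8*G (D(G) = -4*((3 + G) + G) = -4*(3 + 2*G) = -12 - 8*G)
B = 30 (B = (-12 - 8*6)/((2*(-1))) = (-12 - 48)/(-2) = -60*(-½) = 30)
-108*(-153 + B*(-13)) = -108*(-153 + 30*(-13)) = -108*(-153 - 390) = -108*(-543) = 58644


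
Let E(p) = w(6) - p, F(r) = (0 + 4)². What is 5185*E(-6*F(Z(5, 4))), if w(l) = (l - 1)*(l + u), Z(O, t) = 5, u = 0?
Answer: 653310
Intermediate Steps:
w(l) = l*(-1 + l) (w(l) = (l - 1)*(l + 0) = (-1 + l)*l = l*(-1 + l))
F(r) = 16 (F(r) = 4² = 16)
E(p) = 30 - p (E(p) = 6*(-1 + 6) - p = 6*5 - p = 30 - p)
5185*E(-6*F(Z(5, 4))) = 5185*(30 - (-6)/(1/16)) = 5185*(30 - (-6)/1/16) = 5185*(30 - (-6)*16) = 5185*(30 - 1*(-96)) = 5185*(30 + 96) = 5185*126 = 653310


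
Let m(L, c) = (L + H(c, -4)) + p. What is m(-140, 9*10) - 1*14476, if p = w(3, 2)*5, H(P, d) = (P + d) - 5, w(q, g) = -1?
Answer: -14540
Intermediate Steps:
H(P, d) = -5 + P + d
p = -5 (p = -1*5 = -5)
m(L, c) = -14 + L + c (m(L, c) = (L + (-5 + c - 4)) - 5 = (L + (-9 + c)) - 5 = (-9 + L + c) - 5 = -14 + L + c)
m(-140, 9*10) - 1*14476 = (-14 - 140 + 9*10) - 1*14476 = (-14 - 140 + 90) - 14476 = -64 - 14476 = -14540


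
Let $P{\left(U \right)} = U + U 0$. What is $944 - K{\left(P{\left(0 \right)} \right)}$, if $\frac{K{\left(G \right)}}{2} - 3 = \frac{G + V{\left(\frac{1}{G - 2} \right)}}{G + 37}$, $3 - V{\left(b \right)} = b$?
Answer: $\frac{34699}{37} \approx 937.81$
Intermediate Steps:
$V{\left(b \right)} = 3 - b$
$P{\left(U \right)} = U$ ($P{\left(U \right)} = U + 0 = U$)
$K{\left(G \right)} = 6 + \frac{2 \left(3 + G - \frac{1}{-2 + G}\right)}{37 + G}$ ($K{\left(G \right)} = 6 + 2 \frac{G + \left(3 - \frac{1}{G - 2}\right)}{G + 37} = 6 + 2 \frac{G + \left(3 - \frac{1}{-2 + G}\right)}{37 + G} = 6 + 2 \frac{3 + G - \frac{1}{-2 + G}}{37 + G} = 6 + \frac{2 \left(3 + G - \frac{1}{-2 + G}\right)}{37 + G}$)
$944 - K{\left(P{\left(0 \right)} \right)} = 944 - \frac{2 \left(-229 + 4 \cdot 0^{2} + 106 \cdot 0\right)}{-74 + 0^{2} + 35 \cdot 0} = 944 - \frac{2 \left(-229 + 4 \cdot 0 + 0\right)}{-74 + 0 + 0} = 944 - \frac{2 \left(-229 + 0 + 0\right)}{-74} = 944 - 2 \left(- \frac{1}{74}\right) \left(-229\right) = 944 - \frac{229}{37} = \frac{34699}{37}$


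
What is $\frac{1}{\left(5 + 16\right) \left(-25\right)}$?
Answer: $- \frac{1}{525} \approx -0.0019048$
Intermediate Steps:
$\frac{1}{\left(5 + 16\right) \left(-25\right)} = \frac{1}{21 \left(-25\right)} = \frac{1}{-525} = - \frac{1}{525}$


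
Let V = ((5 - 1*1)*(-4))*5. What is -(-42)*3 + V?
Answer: 46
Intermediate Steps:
V = -80 (V = ((5 - 1)*(-4))*5 = (4*(-4))*5 = -16*5 = -80)
-(-42)*3 + V = -(-42)*3 - 80 = -14*(-9) - 80 = 126 - 80 = 46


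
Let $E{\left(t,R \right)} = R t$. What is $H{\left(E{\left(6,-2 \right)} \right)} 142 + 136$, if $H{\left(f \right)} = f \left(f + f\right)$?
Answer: $41032$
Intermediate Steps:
$H{\left(f \right)} = 2 f^{2}$ ($H{\left(f \right)} = f 2 f = 2 f^{2}$)
$H{\left(E{\left(6,-2 \right)} \right)} 142 + 136 = 2 \left(\left(-2\right) 6\right)^{2} \cdot 142 + 136 = 2 \left(-12\right)^{2} \cdot 142 + 136 = 2 \cdot 144 \cdot 142 + 136 = 288 \cdot 142 + 136 = 40896 + 136 = 41032$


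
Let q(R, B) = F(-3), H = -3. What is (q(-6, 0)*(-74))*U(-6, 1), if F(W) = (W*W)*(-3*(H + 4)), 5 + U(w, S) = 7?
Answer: 3996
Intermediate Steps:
U(w, S) = 2 (U(w, S) = -5 + 7 = 2)
F(W) = -3*W**2 (F(W) = (W*W)*(-3*(-3 + 4)) = W**2*(-3*1) = W**2*(-3) = -3*W**2)
q(R, B) = -27 (q(R, B) = -3*(-3)**2 = -3*9 = -27)
(q(-6, 0)*(-74))*U(-6, 1) = -27*(-74)*2 = 1998*2 = 3996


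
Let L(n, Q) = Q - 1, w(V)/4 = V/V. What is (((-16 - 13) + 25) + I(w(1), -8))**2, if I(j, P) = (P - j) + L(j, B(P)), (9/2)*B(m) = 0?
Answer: 289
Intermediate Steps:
B(m) = 0 (B(m) = (2/9)*0 = 0)
w(V) = 4 (w(V) = 4*(V/V) = 4*1 = 4)
L(n, Q) = -1 + Q
I(j, P) = -1 + P - j (I(j, P) = (P - j) + (-1 + 0) = (P - j) - 1 = -1 + P - j)
(((-16 - 13) + 25) + I(w(1), -8))**2 = (((-16 - 13) + 25) + (-1 - 8 - 1*4))**2 = ((-29 + 25) + (-1 - 8 - 4))**2 = (-4 - 13)**2 = (-17)**2 = 289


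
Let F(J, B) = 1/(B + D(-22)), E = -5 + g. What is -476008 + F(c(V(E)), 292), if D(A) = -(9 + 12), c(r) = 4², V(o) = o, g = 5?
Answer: -128998167/271 ≈ -4.7601e+5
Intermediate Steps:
E = 0 (E = -5 + 5 = 0)
c(r) = 16
D(A) = -21 (D(A) = -1*21 = -21)
F(J, B) = 1/(-21 + B) (F(J, B) = 1/(B - 21) = 1/(-21 + B))
-476008 + F(c(V(E)), 292) = -476008 + 1/(-21 + 292) = -476008 + 1/271 = -128998167/271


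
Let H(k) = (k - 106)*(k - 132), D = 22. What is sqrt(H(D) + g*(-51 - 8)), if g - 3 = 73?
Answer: 2*sqrt(1189) ≈ 68.964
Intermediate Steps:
g = 76 (g = 3 + 73 = 76)
H(k) = (-132 + k)*(-106 + k) (H(k) = (-106 + k)*(-132 + k) = (-132 + k)*(-106 + k))
sqrt(H(D) + g*(-51 - 8)) = sqrt((13992 + 22**2 - 238*22) + 76*(-51 - 8)) = sqrt((13992 + 484 - 5236) + 76*(-59)) = sqrt(9240 - 4484) = sqrt(4756) = 2*sqrt(1189)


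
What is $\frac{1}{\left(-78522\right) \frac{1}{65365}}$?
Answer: $- \frac{65365}{78522} \approx -0.83244$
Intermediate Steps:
$\frac{1}{\left(-78522\right) \frac{1}{65365}} = \frac{1}{- \frac{78522}{65365}} = - \frac{65365}{78522}$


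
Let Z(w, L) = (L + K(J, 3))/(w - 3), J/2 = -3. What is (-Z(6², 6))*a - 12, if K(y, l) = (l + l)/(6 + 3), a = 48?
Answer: -716/33 ≈ -21.697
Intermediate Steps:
J = -6 (J = 2*(-3) = -6)
K(y, l) = 2*l/9 (K(y, l) = (2*l)/9 = (2*l)*(⅑) = 2*l/9)
Z(w, L) = (⅔ + L)/(-3 + w) (Z(w, L) = (L + (2/9)*3)/(w - 3) = (L + ⅔)/(-3 + w) = (⅔ + L)/(-3 + w))
(-Z(6², 6))*a - 12 = -(⅔ + 6)/(-3 + 6²)*48 - 12 = -20/((-3 + 36)*3)*48 - 12 = -20/(33*3)*48 - 12 = -1*20/99*48 - 12 = -20/99*48 - 12 = -320/33 - 12 = -716/33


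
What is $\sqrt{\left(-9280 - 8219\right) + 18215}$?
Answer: $2 \sqrt{179} \approx 26.758$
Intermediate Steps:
$\sqrt{\left(-9280 - 8219\right) + 18215} = \sqrt{-17499 + 18215} = \sqrt{716} = 2 \sqrt{179}$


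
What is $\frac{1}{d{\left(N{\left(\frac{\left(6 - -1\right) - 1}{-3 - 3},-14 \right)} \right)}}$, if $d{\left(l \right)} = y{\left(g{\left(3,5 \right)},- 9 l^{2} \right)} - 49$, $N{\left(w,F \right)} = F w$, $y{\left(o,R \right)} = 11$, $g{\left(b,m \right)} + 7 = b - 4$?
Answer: $- \frac{1}{38} \approx -0.026316$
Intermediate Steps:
$g{\left(b,m \right)} = -11 + b$ ($g{\left(b,m \right)} = -7 + \left(b - 4\right) = -7 + \left(-4 + b\right) = -11 + b$)
$d{\left(l \right)} = -38$ ($d{\left(l \right)} = 11 - 49 = -38$)
$\frac{1}{d{\left(N{\left(\frac{\left(6 - -1\right) - 1}{-3 - 3},-14 \right)} \right)}} = \frac{1}{-38} = - \frac{1}{38}$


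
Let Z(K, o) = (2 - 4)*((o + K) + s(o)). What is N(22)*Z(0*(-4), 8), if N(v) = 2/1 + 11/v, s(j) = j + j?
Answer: -120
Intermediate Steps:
s(j) = 2*j
N(v) = 2 + 11/v (N(v) = 2*1 + 11/v = 2 + 11/v)
Z(K, o) = -6*o - 2*K (Z(K, o) = (2 - 4)*((o + K) + 2*o) = -2*((K + o) + 2*o) = -2*(K + 3*o) = -6*o - 2*K)
N(22)*Z(0*(-4), 8) = (2 + 11/22)*(-6*8 - 0*(-4)) = (2 + 11*(1/22))*(-48 - 2*0) = (2 + 1/2)*(-48 + 0) = (5/2)*(-48) = -120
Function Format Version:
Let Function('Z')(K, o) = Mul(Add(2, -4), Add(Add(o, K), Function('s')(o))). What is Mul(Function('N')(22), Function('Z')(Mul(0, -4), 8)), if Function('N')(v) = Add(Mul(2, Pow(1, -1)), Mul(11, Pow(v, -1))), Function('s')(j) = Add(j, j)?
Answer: -120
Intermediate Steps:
Function('s')(j) = Mul(2, j)
Function('N')(v) = Add(2, Mul(11, Pow(v, -1))) (Function('N')(v) = Add(Mul(2, 1), Mul(11, Pow(v, -1))) = Add(2, Mul(11, Pow(v, -1))))
Function('Z')(K, o) = Add(Mul(-6, o), Mul(-2, K)) (Function('Z')(K, o) = Mul(Add(2, -4), Add(Add(o, K), Mul(2, o))) = Mul(-2, Add(Add(K, o), Mul(2, o))) = Mul(-2, Add(K, Mul(3, o))) = Add(Mul(-6, o), Mul(-2, K)))
Mul(Function('N')(22), Function('Z')(Mul(0, -4), 8)) = Mul(Add(2, Mul(11, Pow(22, -1))), Add(Mul(-6, 8), Mul(-2, Mul(0, -4)))) = Mul(Add(2, Mul(11, Rational(1, 22))), Add(-48, Mul(-2, 0))) = Mul(Add(2, Rational(1, 2)), Add(-48, 0)) = Mul(Rational(5, 2), -48) = -120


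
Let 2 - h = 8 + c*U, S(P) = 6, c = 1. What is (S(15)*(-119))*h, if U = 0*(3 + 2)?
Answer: 4284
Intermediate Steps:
U = 0 (U = 0*5 = 0)
h = -6 (h = 2 - (8 + 1*0) = 2 - (8 + 0) = 2 - 1*8 = 2 - 8 = -6)
(S(15)*(-119))*h = (6*(-119))*(-6) = -714*(-6) = 4284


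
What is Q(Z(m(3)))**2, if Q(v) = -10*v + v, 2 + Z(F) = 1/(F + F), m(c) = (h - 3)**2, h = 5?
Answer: 18225/64 ≈ 284.77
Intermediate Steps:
m(c) = 4 (m(c) = (5 - 3)**2 = 2**2 = 4)
Z(F) = -2 + 1/(2*F) (Z(F) = -2 + 1/(F + F) = -2 + 1/(2*F))
Q(v) = -9*v
Q(Z(m(3)))**2 = (-9*(-2 + (1/2)/4))**2 = (-9*(-2 + (1/2)*(1/4)))**2 = (-9*(-2 + 1/8))**2 = (-9*(-15/8))**2 = (135/8)**2 = 18225/64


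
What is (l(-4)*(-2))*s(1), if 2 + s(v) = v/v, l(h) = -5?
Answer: -10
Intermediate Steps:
s(v) = -1 (s(v) = -2 + v/v = -2 + 1 = -1)
(l(-4)*(-2))*s(1) = -5*(-2)*(-1) = 10*(-1) = -10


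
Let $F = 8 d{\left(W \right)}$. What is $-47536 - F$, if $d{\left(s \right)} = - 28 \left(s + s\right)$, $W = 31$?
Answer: $-33648$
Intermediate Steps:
$d{\left(s \right)} = - 56 s$ ($d{\left(s \right)} = - 28 \cdot 2 s = - 56 s$)
$F = -13888$ ($F = 8 \left(\left(-56\right) 31\right) = 8 \left(-1736\right) = -13888$)
$-47536 - F = -47536 - -13888 = -47536 + 13888 = -33648$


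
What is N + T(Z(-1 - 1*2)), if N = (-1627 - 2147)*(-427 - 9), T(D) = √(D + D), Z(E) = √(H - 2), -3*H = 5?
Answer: 1645464 + 3^(¾)*11^(¼)*(1 + I)/3 ≈ 1.6455e+6 + 1.3838*I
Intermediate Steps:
H = -5/3 (H = -⅓*5 = -5/3 ≈ -1.6667)
Z(E) = I*√33/3 (Z(E) = √(-5/3 - 2) = √(-11/3) = I*√33/3)
T(D) = √2*√D (T(D) = √(2*D) = √2*√D)
N = 1645464 (N = -3774*(-436) = 1645464)
N + T(Z(-1 - 1*2)) = 1645464 + √2*√(I*√33/3) = 1645464 + √2*(3^(¾)*11^(¼)*√I/3) = 1645464 + √2*3^(¾)*11^(¼)*√I/3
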